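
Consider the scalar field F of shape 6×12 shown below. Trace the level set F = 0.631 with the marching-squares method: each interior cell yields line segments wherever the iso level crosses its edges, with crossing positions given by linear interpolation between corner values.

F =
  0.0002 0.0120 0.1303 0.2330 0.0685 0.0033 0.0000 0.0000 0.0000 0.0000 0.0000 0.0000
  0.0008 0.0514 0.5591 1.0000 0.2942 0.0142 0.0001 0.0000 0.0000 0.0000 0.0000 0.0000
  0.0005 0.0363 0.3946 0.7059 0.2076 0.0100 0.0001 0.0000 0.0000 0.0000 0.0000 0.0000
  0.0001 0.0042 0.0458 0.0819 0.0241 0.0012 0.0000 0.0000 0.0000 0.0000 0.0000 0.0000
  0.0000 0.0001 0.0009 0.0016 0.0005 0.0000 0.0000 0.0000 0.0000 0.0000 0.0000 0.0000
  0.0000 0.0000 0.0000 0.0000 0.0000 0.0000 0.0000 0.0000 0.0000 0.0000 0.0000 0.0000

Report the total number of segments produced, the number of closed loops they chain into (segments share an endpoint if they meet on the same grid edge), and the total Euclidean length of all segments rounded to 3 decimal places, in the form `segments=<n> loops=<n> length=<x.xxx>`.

cell (0,2): code 0100 → (0.519,3.000)–(1.000,2.163)
cell (0,3): code 1000 → (1.000,3.523)–(0.519,3.000)
cell (1,2): code 0110 → (1.000,2.163)–(2.000,2.759)
cell (1,3): code 1001 → (2.000,3.150)–(1.000,3.523)
cell (2,2): code 0010 → (2.000,2.759)–(2.120,3.000)
cell (2,3): code 0001 → (2.120,3.000)–(2.000,3.150)
total: 6 segments, chained into 1 closed loop(s), length Σ = 4.368495

segments=6 loops=1 length=4.368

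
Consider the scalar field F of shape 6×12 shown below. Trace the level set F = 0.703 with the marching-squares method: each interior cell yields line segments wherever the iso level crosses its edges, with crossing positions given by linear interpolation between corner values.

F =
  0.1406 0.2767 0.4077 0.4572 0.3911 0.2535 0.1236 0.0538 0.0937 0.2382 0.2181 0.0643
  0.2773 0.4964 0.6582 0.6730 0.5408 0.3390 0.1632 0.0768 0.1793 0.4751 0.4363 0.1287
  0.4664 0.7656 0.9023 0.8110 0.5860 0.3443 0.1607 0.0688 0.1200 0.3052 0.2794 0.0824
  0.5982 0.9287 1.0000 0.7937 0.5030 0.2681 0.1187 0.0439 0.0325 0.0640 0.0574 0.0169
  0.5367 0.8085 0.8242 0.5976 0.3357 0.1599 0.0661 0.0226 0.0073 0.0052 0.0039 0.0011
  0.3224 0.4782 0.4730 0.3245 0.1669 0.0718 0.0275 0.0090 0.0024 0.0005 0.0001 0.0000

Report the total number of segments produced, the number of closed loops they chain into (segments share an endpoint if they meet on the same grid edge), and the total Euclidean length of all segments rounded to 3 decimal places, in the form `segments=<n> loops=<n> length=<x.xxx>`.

cell (1,0): code 0100 → (1.767,1.000)–(2.000,0.791)
cell (1,1): code 1100 → (1.184,2.000)–(1.767,1.000)
cell (1,2): code 1100 → (1.217,3.000)–(1.184,2.000)
cell (1,3): code 1000 → (2.000,3.480)–(1.217,3.000)
cell (2,0): code 0110 → (2.000,0.791)–(3.000,0.317)
cell (2,3): code 1001 → (3.000,3.312)–(2.000,3.480)
cell (3,0): code 0110 → (3.000,0.317)–(4.000,0.612)
cell (3,2): code 1011 → (4.000,2.535)–(3.463,3.000)
cell (3,3): code 0001 → (3.463,3.000)–(3.000,3.312)
cell (4,0): code 0010 → (4.000,0.612)–(4.319,1.000)
cell (4,1): code 0011 → (4.319,1.000)–(4.345,2.000)
cell (4,2): code 0001 → (4.345,2.000)–(4.000,2.535)
total: 12 segments, chained into 1 closed loop(s), length Σ = 9.960788

segments=12 loops=1 length=9.961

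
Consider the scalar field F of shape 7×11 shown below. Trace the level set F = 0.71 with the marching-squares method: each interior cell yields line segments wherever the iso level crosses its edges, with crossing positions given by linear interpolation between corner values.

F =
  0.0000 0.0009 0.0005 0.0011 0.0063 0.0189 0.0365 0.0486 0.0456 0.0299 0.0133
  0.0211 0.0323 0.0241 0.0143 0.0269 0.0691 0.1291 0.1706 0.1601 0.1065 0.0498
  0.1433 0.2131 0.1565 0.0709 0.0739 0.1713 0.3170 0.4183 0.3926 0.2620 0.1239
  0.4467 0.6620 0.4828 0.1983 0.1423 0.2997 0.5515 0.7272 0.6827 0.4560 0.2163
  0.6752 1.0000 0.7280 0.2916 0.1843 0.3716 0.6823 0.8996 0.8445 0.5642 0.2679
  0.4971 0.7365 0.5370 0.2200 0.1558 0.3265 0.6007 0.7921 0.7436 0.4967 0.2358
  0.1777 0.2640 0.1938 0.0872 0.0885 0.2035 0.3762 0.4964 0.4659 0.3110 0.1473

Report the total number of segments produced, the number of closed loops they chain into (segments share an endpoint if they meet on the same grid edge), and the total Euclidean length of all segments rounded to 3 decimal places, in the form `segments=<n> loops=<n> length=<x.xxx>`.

cell (2,6): code 0100 → (2.944,7.000)–(3.000,6.902)
cell (2,7): code 1000 → (3.000,7.387)–(2.944,7.000)
cell (3,0): code 0100 → (3.142,1.000)–(4.000,0.107)
cell (3,1): code 1100 → (3.927,2.000)–(3.142,1.000)
cell (3,2): code 1000 → (4.000,2.041)–(3.927,2.000)
cell (3,6): code 0110 → (3.000,6.902)–(4.000,6.127)
cell (3,7): code 1101 → (3.169,8.000)–(3.000,7.387)
cell (3,8): code 1000 → (4.000,8.480)–(3.169,8.000)
cell (4,0): code 0110 → (4.000,0.107)–(5.000,0.889)
cell (4,1): code 1011 → (5.000,1.133)–(4.094,2.000)
cell (4,2): code 0001 → (4.094,2.000)–(4.000,2.041)
cell (4,6): code 0110 → (4.000,6.127)–(5.000,6.571)
cell (4,8): code 1001 → (5.000,8.136)–(4.000,8.480)
cell (5,0): code 0010 → (5.000,0.889)–(5.056,1.000)
cell (5,1): code 0001 → (5.056,1.000)–(5.000,1.133)
cell (5,6): code 0010 → (5.000,6.571)–(5.278,7.000)
cell (5,7): code 0011 → (5.278,7.000)–(5.121,8.000)
cell (5,8): code 0001 → (5.121,8.000)–(5.000,8.136)
total: 18 segments, chained into 2 closed loop(s), length Σ = 12.708991

segments=18 loops=2 length=12.709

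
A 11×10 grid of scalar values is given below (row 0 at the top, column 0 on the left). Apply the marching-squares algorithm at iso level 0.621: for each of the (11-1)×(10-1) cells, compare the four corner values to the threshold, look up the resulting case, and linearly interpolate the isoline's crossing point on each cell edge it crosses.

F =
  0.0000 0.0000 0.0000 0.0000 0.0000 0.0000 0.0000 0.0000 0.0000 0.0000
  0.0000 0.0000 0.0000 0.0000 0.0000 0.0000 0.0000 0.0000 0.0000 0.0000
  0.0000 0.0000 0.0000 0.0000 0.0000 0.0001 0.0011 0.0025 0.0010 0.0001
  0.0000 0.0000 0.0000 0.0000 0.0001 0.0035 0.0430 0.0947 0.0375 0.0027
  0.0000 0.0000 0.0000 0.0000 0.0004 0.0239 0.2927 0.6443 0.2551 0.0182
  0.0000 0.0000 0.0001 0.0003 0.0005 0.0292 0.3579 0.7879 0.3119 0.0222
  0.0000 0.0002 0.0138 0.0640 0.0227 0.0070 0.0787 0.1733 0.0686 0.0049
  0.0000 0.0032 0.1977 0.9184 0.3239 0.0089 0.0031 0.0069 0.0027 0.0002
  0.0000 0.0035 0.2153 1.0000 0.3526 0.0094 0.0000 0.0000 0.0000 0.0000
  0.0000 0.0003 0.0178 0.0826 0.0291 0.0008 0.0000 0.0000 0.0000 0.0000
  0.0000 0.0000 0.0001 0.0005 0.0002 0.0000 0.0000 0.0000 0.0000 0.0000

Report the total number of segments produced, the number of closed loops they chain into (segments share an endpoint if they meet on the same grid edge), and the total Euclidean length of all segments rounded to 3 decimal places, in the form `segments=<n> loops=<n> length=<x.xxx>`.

cell (3,6): code 0100 → (3.958,7.000)–(4.000,6.934)
cell (3,7): code 1000 → (4.000,7.060)–(3.958,7.000)
cell (4,6): code 0110 → (4.000,6.934)–(5.000,6.612)
cell (4,7): code 1001 → (5.000,7.351)–(4.000,7.060)
cell (5,6): code 0010 → (5.000,6.612)–(5.272,7.000)
cell (5,7): code 0001 → (5.272,7.000)–(5.000,7.351)
cell (6,2): code 0100 → (6.652,3.000)–(7.000,2.587)
cell (6,3): code 1000 → (7.000,3.500)–(6.652,3.000)
cell (7,2): code 0110 → (7.000,2.587)–(8.000,2.517)
cell (7,3): code 1001 → (8.000,3.585)–(7.000,3.500)
cell (8,2): code 0010 → (8.000,2.517)–(8.413,3.000)
cell (8,3): code 0001 → (8.413,3.000)–(8.000,3.585)
total: 12 segments, chained into 2 closed loop(s), length Σ = 7.668623

segments=12 loops=2 length=7.669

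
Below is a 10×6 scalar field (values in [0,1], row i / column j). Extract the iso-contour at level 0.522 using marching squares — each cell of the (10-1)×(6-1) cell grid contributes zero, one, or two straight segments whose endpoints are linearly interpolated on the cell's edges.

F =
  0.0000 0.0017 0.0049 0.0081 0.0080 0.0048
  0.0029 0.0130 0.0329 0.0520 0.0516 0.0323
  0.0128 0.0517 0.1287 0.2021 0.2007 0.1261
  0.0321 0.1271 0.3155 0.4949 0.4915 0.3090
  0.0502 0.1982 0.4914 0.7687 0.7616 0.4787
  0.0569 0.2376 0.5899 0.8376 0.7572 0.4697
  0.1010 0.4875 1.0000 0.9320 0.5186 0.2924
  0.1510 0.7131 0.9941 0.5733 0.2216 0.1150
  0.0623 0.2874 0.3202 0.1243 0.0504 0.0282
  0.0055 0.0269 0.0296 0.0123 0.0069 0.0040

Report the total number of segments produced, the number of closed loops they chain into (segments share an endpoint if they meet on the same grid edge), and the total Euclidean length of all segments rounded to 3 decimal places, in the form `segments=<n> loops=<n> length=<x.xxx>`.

cell (3,2): code 0100 → (3.099,3.000)–(4.000,2.110)
cell (3,3): code 1100 → (3.113,4.000)–(3.099,3.000)
cell (3,4): code 1000 → (4.000,4.847)–(3.113,4.000)
cell (4,1): code 0100 → (4.311,2.000)–(5.000,1.807)
cell (4,2): code 1110 → (4.000,2.110)–(4.311,2.000)
cell (4,4): code 1001 → (5.000,4.818)–(4.000,4.847)
cell (5,1): code 0110 → (5.000,1.807)–(6.000,1.067)
cell (5,3): code 1011 → (6.000,3.992)–(5.986,4.000)
cell (5,4): code 0001 → (5.986,4.000)–(5.000,4.818)
cell (6,0): code 0100 → (6.153,1.000)–(7.000,0.660)
cell (6,1): code 1110 → (6.000,1.067)–(6.153,1.000)
cell (6,3): code 1001 → (7.000,3.146)–(6.000,3.992)
cell (7,0): code 0010 → (7.000,0.660)–(7.449,1.000)
cell (7,1): code 0011 → (7.449,1.000)–(7.701,2.000)
cell (7,2): code 0011 → (7.701,2.000)–(7.114,3.000)
cell (7,3): code 0001 → (7.114,3.000)–(7.000,3.146)
total: 16 segments, chained into 1 closed loop(s), length Σ = 13.408519

segments=16 loops=1 length=13.409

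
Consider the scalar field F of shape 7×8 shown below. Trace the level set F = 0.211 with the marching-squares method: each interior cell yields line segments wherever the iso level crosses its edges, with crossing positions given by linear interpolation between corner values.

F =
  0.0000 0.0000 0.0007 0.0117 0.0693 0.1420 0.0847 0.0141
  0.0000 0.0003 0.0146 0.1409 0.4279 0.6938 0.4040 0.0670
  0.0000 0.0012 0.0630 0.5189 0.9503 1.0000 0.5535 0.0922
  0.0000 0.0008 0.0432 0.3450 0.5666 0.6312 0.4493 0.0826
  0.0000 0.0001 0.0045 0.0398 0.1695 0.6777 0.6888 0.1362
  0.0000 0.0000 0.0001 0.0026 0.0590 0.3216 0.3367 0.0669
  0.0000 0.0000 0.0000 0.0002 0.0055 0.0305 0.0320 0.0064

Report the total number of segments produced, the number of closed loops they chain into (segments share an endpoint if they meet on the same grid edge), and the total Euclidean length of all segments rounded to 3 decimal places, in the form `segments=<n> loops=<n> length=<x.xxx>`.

segments=18 loops=1 length=15.545

cell (0,3): code 0100 → (0.395,4.000)–(1.000,3.244)
cell (0,4): code 1100 → (0.125,5.000)–(0.395,4.000)
cell (0,5): code 1100 → (0.396,6.000)–(0.125,5.000)
cell (0,6): code 1000 → (1.000,6.573)–(0.396,6.000)
cell (1,2): code 0100 → (1.185,3.000)–(2.000,2.325)
cell (1,3): code 1110 → (1.000,3.244)–(1.185,3.000)
cell (1,6): code 1001 → (2.000,6.742)–(1.000,6.573)
cell (2,2): code 0110 → (2.000,2.325)–(3.000,2.556)
cell (2,6): code 1001 → (3.000,6.650)–(2.000,6.742)
cell (3,2): code 0010 → (3.000,2.556)–(3.439,3.000)
cell (3,3): code 0011 → (3.439,3.000)–(3.895,4.000)
cell (3,4): code 0111 → (3.895,4.000)–(4.000,4.082)
cell (3,6): code 1001 → (4.000,6.865)–(3.000,6.650)
cell (4,4): code 0110 → (4.000,4.082)–(5.000,4.579)
cell (4,6): code 1001 → (5.000,6.466)–(4.000,6.865)
cell (5,4): code 0010 → (5.000,4.579)–(5.380,5.000)
cell (5,5): code 0011 → (5.380,5.000)–(5.413,6.000)
cell (5,6): code 0001 → (5.413,6.000)–(5.000,6.466)
total: 18 segments, chained into 1 closed loop(s), length Σ = 15.544721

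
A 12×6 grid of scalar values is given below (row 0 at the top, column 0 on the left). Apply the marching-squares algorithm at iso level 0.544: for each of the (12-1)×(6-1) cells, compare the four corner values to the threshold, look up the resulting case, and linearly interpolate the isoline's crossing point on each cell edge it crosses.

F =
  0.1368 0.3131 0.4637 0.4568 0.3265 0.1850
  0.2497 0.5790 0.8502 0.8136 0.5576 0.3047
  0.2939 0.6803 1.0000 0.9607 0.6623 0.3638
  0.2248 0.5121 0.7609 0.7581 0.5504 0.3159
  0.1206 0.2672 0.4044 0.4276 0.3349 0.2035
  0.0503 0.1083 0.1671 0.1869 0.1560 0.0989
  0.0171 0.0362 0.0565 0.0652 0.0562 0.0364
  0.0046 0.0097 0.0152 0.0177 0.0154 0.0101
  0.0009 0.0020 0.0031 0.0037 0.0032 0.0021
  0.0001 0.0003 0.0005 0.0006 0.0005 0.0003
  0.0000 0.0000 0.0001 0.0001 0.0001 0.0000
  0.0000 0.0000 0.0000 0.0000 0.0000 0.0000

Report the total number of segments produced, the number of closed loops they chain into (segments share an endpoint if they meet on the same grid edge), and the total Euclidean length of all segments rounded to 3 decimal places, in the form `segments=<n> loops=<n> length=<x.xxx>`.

cell (0,0): code 0100 → (0.868,1.000)–(1.000,0.894)
cell (0,1): code 1100 → (0.208,2.000)–(0.868,1.000)
cell (0,2): code 1100 → (0.244,3.000)–(0.208,2.000)
cell (0,3): code 1100 → (0.941,4.000)–(0.244,3.000)
cell (0,4): code 1000 → (1.000,4.054)–(0.941,4.000)
cell (1,0): code 0110 → (1.000,0.894)–(2.000,0.647)
cell (1,4): code 1001 → (2.000,4.396)–(1.000,4.054)
cell (2,0): code 0010 → (2.000,0.647)–(2.810,1.000)
cell (2,1): code 0111 → (2.810,1.000)–(3.000,1.128)
cell (2,4): code 1001 → (3.000,4.027)–(2.000,4.396)
cell (3,1): code 0010 → (3.000,1.128)–(3.608,2.000)
cell (3,2): code 0011 → (3.608,2.000)–(3.648,3.000)
cell (3,3): code 0011 → (3.648,3.000)–(3.030,4.000)
cell (3,4): code 0001 → (3.030,4.000)–(3.000,4.027)
total: 14 segments, chained into 1 closed loop(s), length Σ = 11.212287

segments=14 loops=1 length=11.212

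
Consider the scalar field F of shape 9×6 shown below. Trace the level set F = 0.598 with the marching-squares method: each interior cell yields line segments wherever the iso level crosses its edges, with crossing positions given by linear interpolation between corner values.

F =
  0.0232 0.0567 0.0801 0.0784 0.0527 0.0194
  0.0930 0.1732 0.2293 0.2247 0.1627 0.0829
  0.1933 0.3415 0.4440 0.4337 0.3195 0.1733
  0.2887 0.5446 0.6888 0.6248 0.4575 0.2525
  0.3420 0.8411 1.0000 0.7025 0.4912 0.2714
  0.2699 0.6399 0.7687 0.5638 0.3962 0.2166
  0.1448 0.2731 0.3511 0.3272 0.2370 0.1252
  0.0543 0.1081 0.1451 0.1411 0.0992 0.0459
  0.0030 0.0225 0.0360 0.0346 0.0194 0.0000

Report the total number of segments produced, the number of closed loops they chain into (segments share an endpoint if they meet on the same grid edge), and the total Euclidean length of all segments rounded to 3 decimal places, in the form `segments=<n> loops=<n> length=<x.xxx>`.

segments=12 loops=1 length=8.788

cell (2,1): code 0100 → (2.629,2.000)–(3.000,1.370)
cell (2,2): code 1100 → (2.860,3.000)–(2.629,2.000)
cell (2,3): code 1000 → (3.000,3.160)–(2.860,3.000)
cell (3,0): code 0100 → (3.180,1.000)–(4.000,0.513)
cell (3,1): code 1110 → (3.000,1.370)–(3.180,1.000)
cell (3,3): code 1001 → (4.000,3.495)–(3.000,3.160)
cell (4,0): code 0110 → (4.000,0.513)–(5.000,0.887)
cell (4,2): code 1011 → (5.000,2.833)–(4.753,3.000)
cell (4,3): code 0001 → (4.753,3.000)–(4.000,3.495)
cell (5,0): code 0010 → (5.000,0.887)–(5.114,1.000)
cell (5,1): code 0011 → (5.114,1.000)–(5.409,2.000)
cell (5,2): code 0001 → (5.409,2.000)–(5.000,2.833)
total: 12 segments, chained into 1 closed loop(s), length Σ = 8.787729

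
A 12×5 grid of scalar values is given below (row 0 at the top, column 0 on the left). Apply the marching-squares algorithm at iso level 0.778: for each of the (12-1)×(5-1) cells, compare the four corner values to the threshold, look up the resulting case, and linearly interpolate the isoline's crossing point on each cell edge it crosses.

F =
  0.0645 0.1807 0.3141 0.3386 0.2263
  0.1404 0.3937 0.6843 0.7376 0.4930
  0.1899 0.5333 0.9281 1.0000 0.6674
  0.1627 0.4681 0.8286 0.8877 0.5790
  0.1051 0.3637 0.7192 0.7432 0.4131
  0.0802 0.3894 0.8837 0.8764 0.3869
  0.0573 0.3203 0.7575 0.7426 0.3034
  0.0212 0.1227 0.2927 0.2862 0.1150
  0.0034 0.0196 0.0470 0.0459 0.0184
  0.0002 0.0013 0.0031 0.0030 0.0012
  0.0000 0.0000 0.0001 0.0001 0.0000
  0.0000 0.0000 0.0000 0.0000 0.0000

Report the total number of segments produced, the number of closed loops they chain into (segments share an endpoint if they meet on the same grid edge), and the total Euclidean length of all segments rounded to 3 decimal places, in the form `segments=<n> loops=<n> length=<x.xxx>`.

segments=14 loops=2 length=12.347

cell (1,1): code 0100 → (1.384,2.000)–(2.000,1.620)
cell (1,2): code 1100 → (1.154,3.000)–(1.384,2.000)
cell (1,3): code 1000 → (2.000,3.667)–(1.154,3.000)
cell (2,1): code 0110 → (2.000,1.620)–(3.000,1.860)
cell (2,3): code 1001 → (3.000,3.355)–(2.000,3.667)
cell (3,1): code 0010 → (3.000,1.860)–(3.463,2.000)
cell (3,2): code 0011 → (3.463,2.000)–(3.759,3.000)
cell (3,3): code 0001 → (3.759,3.000)–(3.000,3.355)
cell (4,1): code 0100 → (4.357,2.000)–(5.000,1.786)
cell (4,2): code 1100 → (4.261,3.000)–(4.357,2.000)
cell (4,3): code 1000 → (5.000,3.201)–(4.261,3.000)
cell (5,1): code 0010 → (5.000,1.786)–(5.838,2.000)
cell (5,2): code 0011 → (5.838,2.000)–(5.735,3.000)
cell (5,3): code 0001 → (5.735,3.000)–(5.000,3.201)
total: 14 segments, chained into 2 closed loop(s), length Σ = 12.347451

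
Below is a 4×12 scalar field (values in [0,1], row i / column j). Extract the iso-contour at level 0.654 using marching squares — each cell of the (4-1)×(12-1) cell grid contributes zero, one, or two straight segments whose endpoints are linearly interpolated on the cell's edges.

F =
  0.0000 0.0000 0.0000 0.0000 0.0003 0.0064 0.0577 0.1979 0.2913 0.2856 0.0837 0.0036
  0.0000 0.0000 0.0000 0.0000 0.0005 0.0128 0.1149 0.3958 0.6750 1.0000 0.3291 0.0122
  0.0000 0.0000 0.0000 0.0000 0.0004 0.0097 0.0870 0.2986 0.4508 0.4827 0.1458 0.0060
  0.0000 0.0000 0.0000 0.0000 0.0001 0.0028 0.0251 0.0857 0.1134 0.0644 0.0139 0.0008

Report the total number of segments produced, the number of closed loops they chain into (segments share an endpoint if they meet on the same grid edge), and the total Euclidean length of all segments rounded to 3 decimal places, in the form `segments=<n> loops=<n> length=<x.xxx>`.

cell (0,7): code 0100 → (0.945,8.000)–(1.000,7.925)
cell (0,8): code 1100 → (0.516,9.000)–(0.945,8.000)
cell (0,9): code 1000 → (1.000,9.516)–(0.516,9.000)
cell (1,7): code 0010 → (1.000,7.925)–(1.094,8.000)
cell (1,8): code 0011 → (1.094,8.000)–(1.669,9.000)
cell (1,9): code 0001 → (1.669,9.000)–(1.000,9.516)
total: 6 segments, chained into 1 closed loop(s), length Σ = 4.007225

segments=6 loops=1 length=4.007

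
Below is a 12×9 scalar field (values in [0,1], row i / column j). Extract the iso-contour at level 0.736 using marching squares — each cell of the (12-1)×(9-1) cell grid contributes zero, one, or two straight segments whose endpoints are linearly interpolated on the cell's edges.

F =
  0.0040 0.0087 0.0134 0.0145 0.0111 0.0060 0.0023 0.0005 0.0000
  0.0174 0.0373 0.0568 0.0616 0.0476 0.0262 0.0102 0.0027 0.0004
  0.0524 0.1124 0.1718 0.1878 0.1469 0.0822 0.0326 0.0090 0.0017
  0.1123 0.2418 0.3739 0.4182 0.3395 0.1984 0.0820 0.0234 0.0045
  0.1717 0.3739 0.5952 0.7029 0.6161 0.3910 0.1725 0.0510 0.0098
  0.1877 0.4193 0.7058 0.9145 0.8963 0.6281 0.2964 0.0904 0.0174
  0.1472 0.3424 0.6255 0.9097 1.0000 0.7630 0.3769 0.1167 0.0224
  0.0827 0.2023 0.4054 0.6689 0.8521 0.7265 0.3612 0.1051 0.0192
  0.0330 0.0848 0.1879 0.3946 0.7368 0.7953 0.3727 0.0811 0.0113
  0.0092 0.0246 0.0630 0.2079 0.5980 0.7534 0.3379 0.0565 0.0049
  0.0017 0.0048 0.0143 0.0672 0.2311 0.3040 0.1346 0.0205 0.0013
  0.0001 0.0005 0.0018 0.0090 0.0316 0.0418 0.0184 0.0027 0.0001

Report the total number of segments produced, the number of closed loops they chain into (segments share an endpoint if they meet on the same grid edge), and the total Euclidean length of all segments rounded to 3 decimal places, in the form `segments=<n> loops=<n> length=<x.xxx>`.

cell (4,2): code 0100 → (4.156,3.000)–(5.000,2.145)
cell (4,3): code 1100 → (4.428,4.000)–(4.156,3.000)
cell (4,4): code 1000 → (5.000,4.598)–(4.428,4.000)
cell (5,2): code 0110 → (5.000,2.145)–(6.000,2.389)
cell (5,4): code 1101 → (5.800,5.000)–(5.000,4.598)
cell (5,5): code 1000 → (6.000,5.070)–(5.800,5.000)
cell (6,2): code 0010 → (6.000,2.389)–(6.721,3.000)
cell (6,3): code 0111 → (6.721,3.000)–(7.000,3.366)
cell (6,4): code 1011 → (7.000,4.924)–(6.740,5.000)
cell (6,5): code 0001 → (6.740,5.000)–(6.000,5.070)
cell (7,3): code 0110 → (7.000,3.366)–(8.000,3.998)
cell (7,4): code 1101 → (7.138,5.000)–(7.000,4.924)
cell (7,5): code 1000 → (8.000,5.140)–(7.138,5.000)
cell (8,3): code 0010 → (8.000,3.998)–(8.006,4.000)
cell (8,4): code 0111 → (8.006,4.000)–(9.000,4.888)
cell (8,5): code 1001 → (9.000,5.042)–(8.000,5.140)
cell (9,4): code 0010 → (9.000,4.888)–(9.039,5.000)
cell (9,5): code 0001 → (9.039,5.000)–(9.000,5.042)
total: 18 segments, chained into 1 closed loop(s), length Σ = 12.354309

segments=18 loops=1 length=12.354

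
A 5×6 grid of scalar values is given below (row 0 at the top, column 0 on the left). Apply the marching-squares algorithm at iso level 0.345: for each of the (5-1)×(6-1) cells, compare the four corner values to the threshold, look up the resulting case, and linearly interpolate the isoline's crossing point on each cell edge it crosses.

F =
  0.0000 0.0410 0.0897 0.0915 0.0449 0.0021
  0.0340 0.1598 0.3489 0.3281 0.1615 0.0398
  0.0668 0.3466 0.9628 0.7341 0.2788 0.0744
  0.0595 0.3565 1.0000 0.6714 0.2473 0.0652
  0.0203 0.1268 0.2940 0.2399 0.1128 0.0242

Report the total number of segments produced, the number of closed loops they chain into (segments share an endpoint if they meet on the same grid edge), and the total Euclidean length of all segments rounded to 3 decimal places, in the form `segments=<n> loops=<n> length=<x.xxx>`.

segments=12 loops=1 length=9.207

cell (0,1): code 0100 → (0.985,2.000)–(1.000,1.979)
cell (0,2): code 1000 → (1.000,2.188)–(0.985,2.000)
cell (1,0): code 0100 → (1.991,1.000)–(2.000,0.994)
cell (1,1): code 1110 → (1.000,1.979)–(1.991,1.000)
cell (1,2): code 1101 → (1.042,3.000)–(1.000,2.188)
cell (1,3): code 1000 → (2.000,3.855)–(1.042,3.000)
cell (2,0): code 0110 → (2.000,0.994)–(3.000,0.961)
cell (2,3): code 1001 → (3.000,3.770)–(2.000,3.855)
cell (3,0): code 0010 → (3.000,0.961)–(3.050,1.000)
cell (3,1): code 0011 → (3.050,1.000)–(3.928,2.000)
cell (3,2): code 0011 → (3.928,2.000)–(3.756,3.000)
cell (3,3): code 0001 → (3.756,3.000)–(3.000,3.770)
total: 12 segments, chained into 1 closed loop(s), length Σ = 9.206846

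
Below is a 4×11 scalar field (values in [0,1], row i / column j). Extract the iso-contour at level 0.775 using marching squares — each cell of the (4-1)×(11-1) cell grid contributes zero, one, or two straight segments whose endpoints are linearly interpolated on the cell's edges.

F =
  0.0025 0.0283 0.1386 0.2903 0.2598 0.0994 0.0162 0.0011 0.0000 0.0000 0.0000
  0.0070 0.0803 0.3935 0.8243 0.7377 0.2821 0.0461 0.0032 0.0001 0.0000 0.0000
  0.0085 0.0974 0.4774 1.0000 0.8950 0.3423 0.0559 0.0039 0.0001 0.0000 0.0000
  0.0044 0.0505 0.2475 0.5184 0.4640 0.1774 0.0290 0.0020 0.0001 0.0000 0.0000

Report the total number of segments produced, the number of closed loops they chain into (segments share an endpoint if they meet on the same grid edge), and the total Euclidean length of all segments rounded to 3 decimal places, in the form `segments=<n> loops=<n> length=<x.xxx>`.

cell (0,2): code 0100 → (0.908,3.000)–(1.000,2.886)
cell (0,3): code 1000 → (1.000,3.569)–(0.908,3.000)
cell (1,2): code 0110 → (1.000,2.886)–(2.000,2.569)
cell (1,3): code 1101 → (1.237,4.000)–(1.000,3.569)
cell (1,4): code 1000 → (2.000,4.217)–(1.237,4.000)
cell (2,2): code 0010 → (2.000,2.569)–(2.467,3.000)
cell (2,3): code 0011 → (2.467,3.000)–(2.278,4.000)
cell (2,4): code 0001 → (2.278,4.000)–(2.000,4.217)
total: 8 segments, chained into 1 closed loop(s), length Σ = 5.063424

segments=8 loops=1 length=5.063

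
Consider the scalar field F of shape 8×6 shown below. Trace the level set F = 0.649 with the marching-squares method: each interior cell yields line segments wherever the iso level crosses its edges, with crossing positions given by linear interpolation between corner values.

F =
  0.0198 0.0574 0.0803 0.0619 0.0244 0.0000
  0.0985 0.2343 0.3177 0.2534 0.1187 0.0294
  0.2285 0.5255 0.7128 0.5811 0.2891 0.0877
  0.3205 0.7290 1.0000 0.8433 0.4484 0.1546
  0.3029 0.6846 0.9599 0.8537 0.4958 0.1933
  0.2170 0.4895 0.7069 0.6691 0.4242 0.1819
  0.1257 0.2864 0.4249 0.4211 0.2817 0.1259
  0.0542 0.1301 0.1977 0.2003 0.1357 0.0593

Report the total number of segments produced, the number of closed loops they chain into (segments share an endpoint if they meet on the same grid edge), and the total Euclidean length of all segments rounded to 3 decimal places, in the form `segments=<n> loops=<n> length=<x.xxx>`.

segments=14 loops=1 length=9.574

cell (1,1): code 0100 → (1.839,2.000)–(2.000,1.659)
cell (1,2): code 1000 → (2.000,2.484)–(1.839,2.000)
cell (2,0): code 0100 → (2.607,1.000)–(3.000,0.804)
cell (2,1): code 1110 → (2.000,1.659)–(2.607,1.000)
cell (2,2): code 1101 → (2.259,3.000)–(2.000,2.484)
cell (2,3): code 1000 → (3.000,3.492)–(2.259,3.000)
cell (3,0): code 0110 → (3.000,0.804)–(4.000,0.907)
cell (3,3): code 1001 → (4.000,3.572)–(3.000,3.492)
cell (4,0): code 0010 → (4.000,0.907)–(4.182,1.000)
cell (4,1): code 0111 → (4.182,1.000)–(5.000,1.734)
cell (4,3): code 1001 → (5.000,3.082)–(4.000,3.572)
cell (5,1): code 0010 → (5.000,1.734)–(5.205,2.000)
cell (5,2): code 0011 → (5.205,2.000)–(5.081,3.000)
cell (5,3): code 0001 → (5.081,3.000)–(5.000,3.082)
total: 14 segments, chained into 1 closed loop(s), length Σ = 9.574096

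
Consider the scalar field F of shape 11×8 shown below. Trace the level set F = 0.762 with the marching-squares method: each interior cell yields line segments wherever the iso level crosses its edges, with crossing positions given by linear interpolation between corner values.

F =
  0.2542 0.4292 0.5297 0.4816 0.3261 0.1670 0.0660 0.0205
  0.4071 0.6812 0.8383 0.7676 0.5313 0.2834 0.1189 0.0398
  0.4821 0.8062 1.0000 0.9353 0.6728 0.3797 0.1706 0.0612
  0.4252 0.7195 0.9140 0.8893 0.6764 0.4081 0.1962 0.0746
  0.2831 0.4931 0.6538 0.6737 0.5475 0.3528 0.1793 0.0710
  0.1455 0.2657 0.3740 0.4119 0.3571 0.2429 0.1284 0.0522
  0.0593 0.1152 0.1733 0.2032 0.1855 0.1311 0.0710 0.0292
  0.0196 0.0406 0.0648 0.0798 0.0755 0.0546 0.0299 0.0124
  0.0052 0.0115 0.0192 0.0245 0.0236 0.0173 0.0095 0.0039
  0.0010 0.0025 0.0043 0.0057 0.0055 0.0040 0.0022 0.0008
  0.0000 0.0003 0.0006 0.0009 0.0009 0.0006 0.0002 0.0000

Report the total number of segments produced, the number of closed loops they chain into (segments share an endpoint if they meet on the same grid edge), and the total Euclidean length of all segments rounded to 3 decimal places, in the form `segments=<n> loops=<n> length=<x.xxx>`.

segments=12 loops=1 length=8.874

cell (0,1): code 0100 → (0.753,2.000)–(1.000,1.514)
cell (0,2): code 1100 → (0.980,3.000)–(0.753,2.000)
cell (0,3): code 1000 → (1.000,3.024)–(0.980,3.000)
cell (1,0): code 0100 → (1.646,1.000)–(2.000,0.864)
cell (1,1): code 1110 → (1.000,1.514)–(1.646,1.000)
cell (1,3): code 1001 → (2.000,3.660)–(1.000,3.024)
cell (2,0): code 0010 → (2.000,0.864)–(2.510,1.000)
cell (2,1): code 0111 → (2.510,1.000)–(3.000,1.219)
cell (2,3): code 1001 → (3.000,3.598)–(2.000,3.660)
cell (3,1): code 0010 → (3.000,1.219)–(3.584,2.000)
cell (3,2): code 0011 → (3.584,2.000)–(3.590,3.000)
cell (3,3): code 0001 → (3.590,3.000)–(3.000,3.598)
total: 12 segments, chained into 1 closed loop(s), length Σ = 8.874135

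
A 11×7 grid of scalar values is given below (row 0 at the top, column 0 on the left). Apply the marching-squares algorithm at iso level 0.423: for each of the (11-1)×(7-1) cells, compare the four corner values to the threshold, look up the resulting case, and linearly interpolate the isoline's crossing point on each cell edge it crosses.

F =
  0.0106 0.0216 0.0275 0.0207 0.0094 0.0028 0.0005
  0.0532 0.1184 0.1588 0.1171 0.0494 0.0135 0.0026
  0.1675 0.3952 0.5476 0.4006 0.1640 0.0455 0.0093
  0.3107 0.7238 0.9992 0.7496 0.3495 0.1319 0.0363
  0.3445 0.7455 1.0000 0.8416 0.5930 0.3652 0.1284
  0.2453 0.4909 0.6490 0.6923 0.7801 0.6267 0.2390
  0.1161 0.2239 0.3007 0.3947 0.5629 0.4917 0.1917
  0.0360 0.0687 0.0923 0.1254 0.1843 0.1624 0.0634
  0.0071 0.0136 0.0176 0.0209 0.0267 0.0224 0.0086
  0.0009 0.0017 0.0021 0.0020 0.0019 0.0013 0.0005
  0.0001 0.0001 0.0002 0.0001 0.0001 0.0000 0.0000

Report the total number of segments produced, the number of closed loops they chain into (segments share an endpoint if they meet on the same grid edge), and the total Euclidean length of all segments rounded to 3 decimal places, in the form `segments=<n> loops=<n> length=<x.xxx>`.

segments=20 loops=1 length=15.299

cell (1,1): code 0100 → (1.680,2.000)–(2.000,1.182)
cell (1,2): code 1000 → (2.000,2.848)–(1.680,2.000)
cell (2,0): code 0100 → (2.085,1.000)–(3.000,0.272)
cell (2,1): code 1110 → (2.000,1.182)–(2.085,1.000)
cell (2,2): code 1101 → (2.064,3.000)–(2.000,2.848)
cell (2,3): code 1000 → (3.000,3.816)–(2.064,3.000)
cell (3,0): code 0110 → (3.000,0.272)–(4.000,0.196)
cell (3,3): code 1101 → (3.302,4.000)–(3.000,3.816)
cell (3,4): code 1000 → (4.000,4.746)–(3.302,4.000)
cell (4,0): code 0110 → (4.000,0.196)–(5.000,0.724)
cell (4,4): code 1101 → (4.221,5.000)–(4.000,4.746)
cell (4,5): code 1000 → (5.000,5.525)–(4.221,5.000)
cell (5,0): code 0010 → (5.000,0.724)–(5.254,1.000)
cell (5,1): code 0011 → (5.254,1.000)–(5.649,2.000)
cell (5,2): code 0011 → (5.649,2.000)–(5.905,3.000)
cell (5,3): code 0111 → (5.905,3.000)–(6.000,3.168)
cell (5,5): code 1001 → (6.000,5.229)–(5.000,5.525)
cell (6,3): code 0010 → (6.000,3.168)–(6.370,4.000)
cell (6,4): code 0011 → (6.370,4.000)–(6.209,5.000)
cell (6,5): code 0001 → (6.209,5.000)–(6.000,5.229)
total: 20 segments, chained into 1 closed loop(s), length Σ = 15.299220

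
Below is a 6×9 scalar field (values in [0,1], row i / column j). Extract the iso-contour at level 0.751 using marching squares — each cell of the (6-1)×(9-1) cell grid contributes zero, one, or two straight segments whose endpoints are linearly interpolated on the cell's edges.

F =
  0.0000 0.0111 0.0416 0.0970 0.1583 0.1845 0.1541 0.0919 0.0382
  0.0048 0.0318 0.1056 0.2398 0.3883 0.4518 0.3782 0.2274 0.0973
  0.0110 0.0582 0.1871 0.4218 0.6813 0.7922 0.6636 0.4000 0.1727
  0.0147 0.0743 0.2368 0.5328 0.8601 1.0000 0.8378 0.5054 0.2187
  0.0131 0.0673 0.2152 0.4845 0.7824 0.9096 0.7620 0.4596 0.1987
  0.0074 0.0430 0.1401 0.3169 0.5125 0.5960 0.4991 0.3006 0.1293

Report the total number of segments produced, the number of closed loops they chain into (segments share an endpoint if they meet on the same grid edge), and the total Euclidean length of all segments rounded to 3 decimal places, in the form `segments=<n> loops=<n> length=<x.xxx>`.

segments=12 loops=1 length=8.014

cell (1,4): code 0100 → (1.879,5.000)–(2.000,4.628)
cell (1,5): code 1000 → (2.000,5.320)–(1.879,5.000)
cell (2,3): code 0100 → (2.390,4.000)–(3.000,3.667)
cell (2,4): code 1110 → (2.000,4.628)–(2.390,4.000)
cell (2,5): code 1101 → (2.502,6.000)–(2.000,5.320)
cell (2,6): code 1000 → (3.000,6.261)–(2.502,6.000)
cell (3,3): code 0110 → (3.000,3.667)–(4.000,3.895)
cell (3,6): code 1001 → (4.000,6.036)–(3.000,6.261)
cell (4,3): code 0010 → (4.000,3.895)–(4.116,4.000)
cell (4,4): code 0011 → (4.116,4.000)–(4.506,5.000)
cell (4,5): code 0011 → (4.506,5.000)–(4.042,6.000)
cell (4,6): code 0001 → (4.042,6.000)–(4.000,6.036)
total: 12 segments, chained into 1 closed loop(s), length Σ = 8.013903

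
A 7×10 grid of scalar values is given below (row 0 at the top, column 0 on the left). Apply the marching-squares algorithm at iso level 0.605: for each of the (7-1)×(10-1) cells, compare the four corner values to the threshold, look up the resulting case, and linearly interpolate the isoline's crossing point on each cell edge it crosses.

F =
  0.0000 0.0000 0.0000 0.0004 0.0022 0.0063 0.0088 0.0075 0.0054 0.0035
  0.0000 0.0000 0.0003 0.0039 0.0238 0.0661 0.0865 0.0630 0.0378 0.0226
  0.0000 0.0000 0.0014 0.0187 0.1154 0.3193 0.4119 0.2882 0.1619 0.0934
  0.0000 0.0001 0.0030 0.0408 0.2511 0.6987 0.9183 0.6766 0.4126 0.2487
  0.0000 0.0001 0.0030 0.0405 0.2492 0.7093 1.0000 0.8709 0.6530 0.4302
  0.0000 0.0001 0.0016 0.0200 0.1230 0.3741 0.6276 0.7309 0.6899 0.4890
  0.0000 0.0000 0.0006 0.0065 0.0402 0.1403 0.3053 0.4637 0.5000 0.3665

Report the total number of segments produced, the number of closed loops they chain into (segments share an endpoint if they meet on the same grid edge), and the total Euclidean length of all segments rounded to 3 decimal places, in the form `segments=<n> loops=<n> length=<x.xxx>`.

segments=14 loops=1 length=10.540

cell (2,4): code 0100 → (2.753,5.000)–(3.000,4.791)
cell (2,5): code 1100 → (2.381,6.000)–(2.753,5.000)
cell (2,6): code 1100 → (2.816,7.000)–(2.381,6.000)
cell (2,7): code 1000 → (3.000,7.271)–(2.816,7.000)
cell (3,4): code 0110 → (3.000,4.791)–(4.000,4.773)
cell (3,7): code 1101 → (3.800,8.000)–(3.000,7.271)
cell (3,8): code 1000 → (4.000,8.215)–(3.800,8.000)
cell (4,4): code 0010 → (4.000,4.773)–(4.311,5.000)
cell (4,5): code 0111 → (4.311,5.000)–(5.000,5.911)
cell (4,8): code 1001 → (5.000,8.423)–(4.000,8.215)
cell (5,5): code 0010 → (5.000,5.911)–(5.070,6.000)
cell (5,6): code 0011 → (5.070,6.000)–(5.471,7.000)
cell (5,7): code 0011 → (5.471,7.000)–(5.447,8.000)
cell (5,8): code 0001 → (5.447,8.000)–(5.000,8.423)
total: 14 segments, chained into 1 closed loop(s), length Σ = 10.539650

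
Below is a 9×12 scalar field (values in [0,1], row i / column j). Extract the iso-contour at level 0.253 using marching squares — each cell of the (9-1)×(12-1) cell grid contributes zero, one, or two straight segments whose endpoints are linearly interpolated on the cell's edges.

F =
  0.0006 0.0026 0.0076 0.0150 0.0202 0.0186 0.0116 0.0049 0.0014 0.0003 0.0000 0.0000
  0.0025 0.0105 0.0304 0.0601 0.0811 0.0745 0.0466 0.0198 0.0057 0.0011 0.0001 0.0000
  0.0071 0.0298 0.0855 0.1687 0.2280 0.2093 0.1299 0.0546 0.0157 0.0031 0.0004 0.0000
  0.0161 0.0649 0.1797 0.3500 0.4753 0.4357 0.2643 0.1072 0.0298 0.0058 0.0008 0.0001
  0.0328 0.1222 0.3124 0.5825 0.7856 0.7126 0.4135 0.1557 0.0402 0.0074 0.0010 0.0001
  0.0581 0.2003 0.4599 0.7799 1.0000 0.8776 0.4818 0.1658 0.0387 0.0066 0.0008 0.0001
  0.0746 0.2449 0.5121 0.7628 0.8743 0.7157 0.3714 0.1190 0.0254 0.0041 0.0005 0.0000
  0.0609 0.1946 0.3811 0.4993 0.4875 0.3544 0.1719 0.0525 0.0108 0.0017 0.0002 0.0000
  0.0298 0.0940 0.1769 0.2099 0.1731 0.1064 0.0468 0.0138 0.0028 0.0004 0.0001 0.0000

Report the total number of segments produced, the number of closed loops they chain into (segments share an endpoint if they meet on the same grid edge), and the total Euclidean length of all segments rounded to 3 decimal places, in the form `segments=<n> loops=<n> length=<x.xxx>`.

segments=20 loops=1 length=17.849

cell (2,2): code 0100 → (2.465,3.000)–(3.000,2.430)
cell (2,3): code 1100 → (2.101,4.000)–(2.465,3.000)
cell (2,4): code 1100 → (2.193,5.000)–(2.101,4.000)
cell (2,5): code 1100 → (2.916,6.000)–(2.193,5.000)
cell (2,6): code 1000 → (3.000,6.072)–(2.916,6.000)
cell (3,1): code 0100 → (3.552,2.000)–(4.000,1.688)
cell (3,2): code 1110 → (3.000,2.430)–(3.552,2.000)
cell (3,6): code 1001 → (4.000,6.623)–(3.000,6.072)
cell (4,1): code 0110 → (4.000,1.688)–(5.000,1.203)
cell (4,6): code 1001 → (5.000,6.724)–(4.000,6.623)
cell (5,1): code 0110 → (5.000,1.203)–(6.000,1.030)
cell (5,6): code 1001 → (6.000,6.469)–(5.000,6.724)
cell (6,1): code 0110 → (6.000,1.030)–(7.000,1.313)
cell (6,5): code 1011 → (7.000,5.556)–(6.593,6.000)
cell (6,6): code 0001 → (6.593,6.000)–(6.000,6.469)
cell (7,1): code 0010 → (7.000,1.313)–(7.627,2.000)
cell (7,2): code 0011 → (7.627,2.000)–(7.851,3.000)
cell (7,3): code 0011 → (7.851,3.000)–(7.746,4.000)
cell (7,4): code 0011 → (7.746,4.000)–(7.409,5.000)
cell (7,5): code 0001 → (7.409,5.000)–(7.000,5.556)
total: 20 segments, chained into 1 closed loop(s), length Σ = 17.848811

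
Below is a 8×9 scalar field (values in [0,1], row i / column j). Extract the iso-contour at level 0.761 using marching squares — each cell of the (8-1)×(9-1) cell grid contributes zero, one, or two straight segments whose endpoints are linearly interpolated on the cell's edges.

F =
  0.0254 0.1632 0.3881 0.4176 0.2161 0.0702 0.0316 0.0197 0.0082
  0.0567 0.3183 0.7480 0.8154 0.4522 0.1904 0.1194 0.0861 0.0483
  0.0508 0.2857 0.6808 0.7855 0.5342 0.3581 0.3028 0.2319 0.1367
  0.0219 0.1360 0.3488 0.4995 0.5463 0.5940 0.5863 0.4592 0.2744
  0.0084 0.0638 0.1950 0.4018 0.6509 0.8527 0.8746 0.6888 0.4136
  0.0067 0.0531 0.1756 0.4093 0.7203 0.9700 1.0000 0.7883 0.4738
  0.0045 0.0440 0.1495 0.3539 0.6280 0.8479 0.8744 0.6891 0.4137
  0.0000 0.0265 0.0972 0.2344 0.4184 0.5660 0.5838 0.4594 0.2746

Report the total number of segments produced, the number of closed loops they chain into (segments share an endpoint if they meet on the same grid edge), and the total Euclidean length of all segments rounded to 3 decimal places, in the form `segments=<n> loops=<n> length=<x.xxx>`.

cell (0,2): code 0100 → (0.863,3.000)–(1.000,2.193)
cell (0,3): code 1000 → (1.000,3.150)–(0.863,3.000)
cell (1,2): code 0110 → (1.000,2.193)–(2.000,2.766)
cell (1,3): code 1001 → (2.000,3.097)–(1.000,3.150)
cell (2,2): code 0010 → (2.000,2.766)–(2.086,3.000)
cell (2,3): code 0001 → (2.086,3.000)–(2.000,3.097)
cell (3,4): code 0100 → (3.646,5.000)–(4.000,4.546)
cell (3,5): code 1100 → (3.606,6.000)–(3.646,5.000)
cell (3,6): code 1000 → (4.000,6.611)–(3.606,6.000)
cell (4,4): code 0110 → (4.000,4.546)–(5.000,4.163)
cell (4,6): code 1101 → (4.726,7.000)–(4.000,6.611)
cell (4,7): code 1000 → (5.000,7.087)–(4.726,7.000)
cell (5,4): code 0110 → (5.000,4.163)–(6.000,4.605)
cell (5,6): code 1011 → (6.000,6.612)–(5.275,7.000)
cell (5,7): code 0001 → (5.275,7.000)–(5.000,7.087)
cell (6,4): code 0010 → (6.000,4.605)–(6.308,5.000)
cell (6,5): code 0011 → (6.308,5.000)–(6.390,6.000)
cell (6,6): code 0001 → (6.390,6.000)–(6.000,6.612)
total: 18 segments, chained into 2 closed loop(s), length Σ = 12.474744

segments=18 loops=2 length=12.475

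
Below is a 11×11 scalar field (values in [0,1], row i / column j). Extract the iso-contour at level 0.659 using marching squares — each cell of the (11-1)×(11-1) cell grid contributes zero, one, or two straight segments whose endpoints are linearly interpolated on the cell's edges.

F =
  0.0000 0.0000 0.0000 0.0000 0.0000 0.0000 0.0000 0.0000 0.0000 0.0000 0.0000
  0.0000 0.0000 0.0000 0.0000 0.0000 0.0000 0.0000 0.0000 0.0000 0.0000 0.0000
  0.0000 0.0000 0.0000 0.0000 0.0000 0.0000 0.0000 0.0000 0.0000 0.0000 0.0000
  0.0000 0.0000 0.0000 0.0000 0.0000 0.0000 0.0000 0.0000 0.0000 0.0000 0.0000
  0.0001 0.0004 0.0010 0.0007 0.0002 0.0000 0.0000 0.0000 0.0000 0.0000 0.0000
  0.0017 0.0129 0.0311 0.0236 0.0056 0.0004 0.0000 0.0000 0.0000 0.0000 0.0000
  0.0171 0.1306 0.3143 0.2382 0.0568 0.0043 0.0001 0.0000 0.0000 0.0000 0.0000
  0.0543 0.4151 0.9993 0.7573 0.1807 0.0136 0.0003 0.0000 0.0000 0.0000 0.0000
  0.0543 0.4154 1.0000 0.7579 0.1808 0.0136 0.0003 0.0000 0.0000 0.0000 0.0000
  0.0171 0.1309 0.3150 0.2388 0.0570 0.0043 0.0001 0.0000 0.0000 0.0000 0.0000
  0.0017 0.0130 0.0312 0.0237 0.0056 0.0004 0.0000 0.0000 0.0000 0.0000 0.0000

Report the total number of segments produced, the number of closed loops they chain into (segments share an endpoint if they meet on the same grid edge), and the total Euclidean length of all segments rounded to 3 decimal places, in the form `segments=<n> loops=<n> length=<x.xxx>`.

cell (6,1): code 0100 → (6.503,2.000)–(7.000,1.417)
cell (6,2): code 1100 → (6.811,3.000)–(6.503,2.000)
cell (6,3): code 1000 → (7.000,3.170)–(6.811,3.000)
cell (7,1): code 0110 → (7.000,1.417)–(8.000,1.417)
cell (7,3): code 1001 → (8.000,3.171)–(7.000,3.170)
cell (8,1): code 0010 → (8.000,1.417)–(8.498,2.000)
cell (8,2): code 0011 → (8.498,2.000)–(8.191,3.000)
cell (8,3): code 0001 → (8.191,3.000)–(8.000,3.171)
total: 8 segments, chained into 1 closed loop(s), length Σ = 6.135825

segments=8 loops=1 length=6.136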